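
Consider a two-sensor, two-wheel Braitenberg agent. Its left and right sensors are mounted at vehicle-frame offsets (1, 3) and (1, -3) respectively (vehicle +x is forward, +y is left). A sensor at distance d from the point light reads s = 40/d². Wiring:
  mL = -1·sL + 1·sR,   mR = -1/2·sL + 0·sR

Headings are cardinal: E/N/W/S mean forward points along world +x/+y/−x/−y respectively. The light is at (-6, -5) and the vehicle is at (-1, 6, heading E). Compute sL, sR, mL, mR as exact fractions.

5/29 2/5 33/145 -5/58

left sensor world pos  = (0, 9); dL² = 232
right sensor world pos = (0, 3); dR² = 100
sL = 40/232 = 5/29
sR = 40/100 = 2/5
mL = -1·sL + 1·sR = 33/145
mR = -1/2·sL + 0·sR = -5/58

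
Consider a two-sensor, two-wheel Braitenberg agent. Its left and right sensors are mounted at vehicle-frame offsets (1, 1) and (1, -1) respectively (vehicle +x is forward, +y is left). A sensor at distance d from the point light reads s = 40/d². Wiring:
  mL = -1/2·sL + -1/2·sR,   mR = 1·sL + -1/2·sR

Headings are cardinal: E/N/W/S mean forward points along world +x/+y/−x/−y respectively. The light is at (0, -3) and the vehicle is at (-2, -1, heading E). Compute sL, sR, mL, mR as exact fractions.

left sensor world pos  = (-1, 0); dL² = 10
right sensor world pos = (-1, -2); dR² = 2
sL = 40/10 = 4
sR = 40/2 = 20
mL = -1/2·sL + -1/2·sR = -12
mR = 1·sL + -1/2·sR = -6

4 20 -12 -6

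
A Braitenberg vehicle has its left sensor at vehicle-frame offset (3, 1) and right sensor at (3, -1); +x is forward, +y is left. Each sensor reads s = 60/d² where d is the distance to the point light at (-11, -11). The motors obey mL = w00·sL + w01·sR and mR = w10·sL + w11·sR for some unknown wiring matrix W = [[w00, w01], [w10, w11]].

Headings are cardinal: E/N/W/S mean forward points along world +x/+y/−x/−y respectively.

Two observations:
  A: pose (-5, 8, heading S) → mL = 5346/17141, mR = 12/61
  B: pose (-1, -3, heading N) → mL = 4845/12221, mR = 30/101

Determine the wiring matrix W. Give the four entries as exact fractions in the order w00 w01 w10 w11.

1/2 1 1 0

obs A: pose=(-5,8,S) → sL=12/61, sR=60/281, mL=5346/17141, mR=12/61
obs B: pose=(-1,-3,N) → sL=30/101, sR=30/121, mL=4845/12221, mR=30/101
sensor matrix S = [[12/61, 60/281], [30/101, 30/121]]; det S = -3068640/209480161
solve [mL_A; mL_B] = S·[w00; w01] and [mR_A; mR_B] = S·[w10; w11]:
  w00 = 1/2, w01 = 1, w10 = 1, w11 = 0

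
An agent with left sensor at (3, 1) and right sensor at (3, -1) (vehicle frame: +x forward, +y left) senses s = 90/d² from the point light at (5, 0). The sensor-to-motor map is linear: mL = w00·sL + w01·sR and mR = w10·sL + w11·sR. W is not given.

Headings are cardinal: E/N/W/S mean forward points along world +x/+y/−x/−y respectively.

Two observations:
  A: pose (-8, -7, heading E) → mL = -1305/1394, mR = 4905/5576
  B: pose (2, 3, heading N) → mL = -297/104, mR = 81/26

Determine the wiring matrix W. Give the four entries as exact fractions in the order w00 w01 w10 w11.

-1 -1/2 1/2 1

obs A: pose=(-8,-7,E) → sL=45/68, sR=45/82, mL=-1305/1394, mR=4905/5576
obs B: pose=(2,3,N) → sL=45/26, sR=9/4, mL=-297/104, mR=81/26
sensor matrix S = [[45/68, 45/82], [45/26, 9/4]]; det S = 78165/144976
solve [mL_A; mL_B] = S·[w00; w01] and [mR_A; mR_B] = S·[w10; w11]:
  w00 = -1, w01 = -1/2, w10 = 1/2, w11 = 1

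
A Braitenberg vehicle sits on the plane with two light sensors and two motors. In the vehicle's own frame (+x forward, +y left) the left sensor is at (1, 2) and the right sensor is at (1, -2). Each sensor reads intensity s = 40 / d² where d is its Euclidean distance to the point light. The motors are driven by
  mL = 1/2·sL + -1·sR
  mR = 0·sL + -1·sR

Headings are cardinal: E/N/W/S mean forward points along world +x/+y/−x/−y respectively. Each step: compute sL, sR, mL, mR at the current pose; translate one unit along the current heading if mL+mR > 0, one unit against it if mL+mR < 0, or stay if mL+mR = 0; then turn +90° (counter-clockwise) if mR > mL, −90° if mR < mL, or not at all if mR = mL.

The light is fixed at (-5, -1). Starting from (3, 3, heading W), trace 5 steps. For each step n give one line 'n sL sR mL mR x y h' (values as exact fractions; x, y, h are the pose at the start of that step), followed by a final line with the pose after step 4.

n=0: pose=(3,3,W); sL=40/53, sR=8/17; mL=-84/901, mR=-8/17; mL+mR=-508/901 → advance -1; mR−mL=-20/53 → turn -1·90°
n=1: pose=(4,3,N); sL=20/37, sR=20/73; mL=-10/2701, mR=-20/73; mL+mR=-750/2701 → advance -1; mR−mL=-10/37 → turn -1·90°
n=2: pose=(4,2,E); sL=8/25, sR=40/101; mL=-596/2525, mR=-40/101; mL+mR=-1596/2525 → advance -1; mR−mL=-4/25 → turn -1·90°
n=3: pose=(3,2,S); sL=5/13, sR=1; mL=-21/26, mR=-1; mL+mR=-47/26 → advance -1; mR−mL=-5/26 → turn -1·90°
n=4: pose=(3,3,W); sL=40/53, sR=8/17; mL=-84/901, mR=-8/17; mL+mR=-508/901 → advance -1; mR−mL=-20/53 → turn -1·90°

0 40/53 8/17 -84/901 -8/17 3 3 W
1 20/37 20/73 -10/2701 -20/73 4 3 N
2 8/25 40/101 -596/2525 -40/101 4 2 E
3 5/13 1 -21/26 -1 3 2 S
4 40/53 8/17 -84/901 -8/17 3 3 W
final 4 3 N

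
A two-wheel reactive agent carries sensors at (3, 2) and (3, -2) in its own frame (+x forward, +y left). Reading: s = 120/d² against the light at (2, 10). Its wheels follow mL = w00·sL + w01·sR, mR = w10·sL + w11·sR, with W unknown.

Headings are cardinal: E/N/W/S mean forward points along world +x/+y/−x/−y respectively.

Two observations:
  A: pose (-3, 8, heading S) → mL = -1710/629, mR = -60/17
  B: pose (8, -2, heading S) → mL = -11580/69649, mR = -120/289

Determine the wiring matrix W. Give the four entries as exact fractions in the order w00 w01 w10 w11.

obs A: pose=(-3,8,S) → sL=60/17, sR=60/37, mL=-1710/629, mR=-60/17
obs B: pose=(8,-2,S) → sL=120/289, sR=120/241, mL=-11580/69649, mR=-120/289
sensor matrix S = [[60/17, 60/37], [120/289, 120/241]]; det S = 2793600/2577013
solve [mL_A; mL_B] = S·[w00; w01] and [mR_A; mR_B] = S·[w10; w11]:
  w00 = -1, w01 = 1/2, w10 = -1, w11 = 0

-1 1/2 -1 0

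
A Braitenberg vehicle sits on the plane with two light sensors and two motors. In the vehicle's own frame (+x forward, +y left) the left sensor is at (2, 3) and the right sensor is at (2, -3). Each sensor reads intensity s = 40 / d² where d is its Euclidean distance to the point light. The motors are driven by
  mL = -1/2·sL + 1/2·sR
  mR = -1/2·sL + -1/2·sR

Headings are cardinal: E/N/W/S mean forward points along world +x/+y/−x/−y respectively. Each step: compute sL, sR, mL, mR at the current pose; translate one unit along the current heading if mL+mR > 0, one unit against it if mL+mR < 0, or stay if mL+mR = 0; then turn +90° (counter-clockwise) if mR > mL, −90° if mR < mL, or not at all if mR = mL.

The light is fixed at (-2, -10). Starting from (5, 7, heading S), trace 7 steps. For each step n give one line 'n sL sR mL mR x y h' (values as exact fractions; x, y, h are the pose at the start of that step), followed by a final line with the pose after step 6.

n=0: pose=(5,7,S); sL=8/65, sR=40/241; mL=336/15665, mR=-2264/15665; mL+mR=-8/65 → advance -1; mR−mL=-40/241 → turn -1·90°
n=1: pose=(5,8,W); sL=4/25, sR=20/233; mL=-216/5825, mR=-716/5825; mL+mR=-4/25 → advance -1; mR−mL=-20/233 → turn -1·90°
n=2: pose=(6,8,N); sL=8/85, sR=40/521; mL=-384/44285, mR=-3784/44285; mL+mR=-8/85 → advance -1; mR−mL=-40/521 → turn -1·90°
n=3: pose=(6,7,E); sL=2/25, sR=5/37; mL=51/1850, mR=-199/1850; mL+mR=-2/25 → advance -1; mR−mL=-5/37 → turn -1·90°
n=4: pose=(5,7,S); sL=8/65, sR=40/241; mL=336/15665, mR=-2264/15665; mL+mR=-8/65 → advance -1; mR−mL=-40/241 → turn -1·90°
n=5: pose=(5,8,W); sL=4/25, sR=20/233; mL=-216/5825, mR=-716/5825; mL+mR=-4/25 → advance -1; mR−mL=-20/233 → turn -1·90°
n=6: pose=(6,8,N); sL=8/85, sR=40/521; mL=-384/44285, mR=-3784/44285; mL+mR=-8/85 → advance -1; mR−mL=-40/521 → turn -1·90°

0 8/65 40/241 336/15665 -2264/15665 5 7 S
1 4/25 20/233 -216/5825 -716/5825 5 8 W
2 8/85 40/521 -384/44285 -3784/44285 6 8 N
3 2/25 5/37 51/1850 -199/1850 6 7 E
4 8/65 40/241 336/15665 -2264/15665 5 7 S
5 4/25 20/233 -216/5825 -716/5825 5 8 W
6 8/85 40/521 -384/44285 -3784/44285 6 8 N
final 6 7 E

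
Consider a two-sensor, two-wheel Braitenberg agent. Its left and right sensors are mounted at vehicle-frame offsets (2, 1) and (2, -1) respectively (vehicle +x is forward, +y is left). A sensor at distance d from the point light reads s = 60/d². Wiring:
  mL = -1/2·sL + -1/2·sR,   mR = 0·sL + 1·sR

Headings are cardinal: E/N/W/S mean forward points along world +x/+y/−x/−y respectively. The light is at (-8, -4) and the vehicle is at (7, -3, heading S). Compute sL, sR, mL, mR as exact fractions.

60/257 60/197 -13620/50629 60/197

left sensor world pos  = (8, -5); dL² = 257
right sensor world pos = (6, -5); dR² = 197
sL = 60/257 = 60/257
sR = 60/197 = 60/197
mL = -1/2·sL + -1/2·sR = -13620/50629
mR = 0·sL + 1·sR = 60/197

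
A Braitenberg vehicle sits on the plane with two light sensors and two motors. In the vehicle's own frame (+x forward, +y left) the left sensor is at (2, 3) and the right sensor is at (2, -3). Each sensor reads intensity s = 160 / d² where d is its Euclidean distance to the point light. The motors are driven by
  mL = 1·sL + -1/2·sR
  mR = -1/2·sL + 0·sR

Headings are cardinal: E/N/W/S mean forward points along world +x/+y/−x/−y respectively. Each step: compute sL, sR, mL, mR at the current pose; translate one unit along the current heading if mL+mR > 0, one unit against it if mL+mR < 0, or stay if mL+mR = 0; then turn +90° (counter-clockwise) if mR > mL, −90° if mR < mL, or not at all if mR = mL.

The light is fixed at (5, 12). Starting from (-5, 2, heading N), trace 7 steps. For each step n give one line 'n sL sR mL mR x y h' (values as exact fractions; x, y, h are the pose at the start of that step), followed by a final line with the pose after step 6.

n=0: pose=(-5,2,N); sL=160/233, sR=160/113; mL=-560/26329, mR=-80/233; mL+mR=-9600/26329 → advance -1; mR−mL=-8480/26329 → turn -1·90°
n=1: pose=(-5,1,E); sL=5/4, sR=8/13; mL=49/52, mR=-5/8; mL+mR=33/104 → advance +1; mR−mL=-163/104 → turn -1·90°
n=2: pose=(-4,1,S); sL=32/41, sR=160/313; mL=6736/12833, mR=-16/41; mL+mR=1728/12833 → advance +1; mR−mL=-11744/12833 → turn -1·90°
n=3: pose=(-4,0,W); sL=80/173, sR=80/101; mL=1160/17473, mR=-40/173; mL+mR=-2880/17473 → advance -1; mR−mL=-5200/17473 → turn -1·90°
n=4: pose=(-3,0,N); sL=160/221, sR=32/25; mL=464/5525, mR=-80/221; mL+mR=-1536/5525 → advance -1; mR−mL=-2464/5525 → turn -1·90°
n=5: pose=(-3,-1,E); sL=20/17, sR=40/73; mL=1120/1241, mR=-10/17; mL+mR=390/1241 → advance +1; mR−mL=-1850/1241 → turn -1·90°
n=6: pose=(-2,-1,S); sL=160/241, sR=32/65; mL=6544/15665, mR=-80/241; mL+mR=1344/15665 → advance +1; mR−mL=-11744/15665 → turn -1·90°

0 160/233 160/113 -560/26329 -80/233 -5 2 N
1 5/4 8/13 49/52 -5/8 -5 1 E
2 32/41 160/313 6736/12833 -16/41 -4 1 S
3 80/173 80/101 1160/17473 -40/173 -4 0 W
4 160/221 32/25 464/5525 -80/221 -3 0 N
5 20/17 40/73 1120/1241 -10/17 -3 -1 E
6 160/241 32/65 6544/15665 -80/241 -2 -1 S
final -2 -2 W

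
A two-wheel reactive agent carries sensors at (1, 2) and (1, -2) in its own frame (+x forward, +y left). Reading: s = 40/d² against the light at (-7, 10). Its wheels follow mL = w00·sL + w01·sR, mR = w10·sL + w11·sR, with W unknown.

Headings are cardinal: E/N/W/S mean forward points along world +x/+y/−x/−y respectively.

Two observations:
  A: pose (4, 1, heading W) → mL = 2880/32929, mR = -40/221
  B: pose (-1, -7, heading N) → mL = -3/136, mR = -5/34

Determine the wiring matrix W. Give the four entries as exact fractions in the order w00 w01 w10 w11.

obs A: pose=(4,1,W) → sL=40/221, sR=40/149, mL=2880/32929, mR=-40/221
obs B: pose=(-1,-7,N) → sL=5/34, sR=1/8, mL=-3/136, mR=-5/34
sensor matrix S = [[40/221, 40/149], [5/34, 1/8]]; det S = -555/32929
solve [mL_A; mL_B] = S·[w00; w01] and [mR_A; mR_B] = S·[w10; w11]:
  w00 = -1, w01 = 1, w10 = -1, w11 = 0

-1 1 -1 0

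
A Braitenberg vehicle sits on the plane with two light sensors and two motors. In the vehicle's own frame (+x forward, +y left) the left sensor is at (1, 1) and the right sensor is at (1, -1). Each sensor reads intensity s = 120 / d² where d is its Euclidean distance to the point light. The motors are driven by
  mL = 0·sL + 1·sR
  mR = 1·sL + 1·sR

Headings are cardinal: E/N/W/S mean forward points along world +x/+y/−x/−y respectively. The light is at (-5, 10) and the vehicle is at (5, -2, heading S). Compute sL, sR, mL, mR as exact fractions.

left sensor world pos  = (6, -3); dL² = 290
right sensor world pos = (4, -3); dR² = 250
sL = 120/290 = 12/29
sR = 120/250 = 12/25
mL = 0·sL + 1·sR = 12/25
mR = 1·sL + 1·sR = 648/725

12/29 12/25 12/25 648/725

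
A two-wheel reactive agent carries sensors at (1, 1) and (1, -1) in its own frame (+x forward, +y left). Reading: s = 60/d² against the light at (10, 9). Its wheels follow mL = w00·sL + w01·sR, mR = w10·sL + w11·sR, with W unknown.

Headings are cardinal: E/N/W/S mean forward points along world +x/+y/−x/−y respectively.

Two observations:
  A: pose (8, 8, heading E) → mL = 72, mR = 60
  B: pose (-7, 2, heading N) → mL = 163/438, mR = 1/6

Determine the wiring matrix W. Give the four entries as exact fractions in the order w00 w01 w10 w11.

obs A: pose=(8,8,E) → sL=60, sR=12, mL=72, mR=60
obs B: pose=(-7,2,N) → sL=1/6, sR=15/73, mL=163/438, mR=1/6
sensor matrix S = [[60, 12], [1/6, 15/73]]; det S = 754/73
solve [mL_A; mL_B] = S·[w00; w01] and [mR_A; mR_B] = S·[w10; w11]:
  w00 = 1, w01 = 1, w10 = 1, w11 = 0

1 1 1 0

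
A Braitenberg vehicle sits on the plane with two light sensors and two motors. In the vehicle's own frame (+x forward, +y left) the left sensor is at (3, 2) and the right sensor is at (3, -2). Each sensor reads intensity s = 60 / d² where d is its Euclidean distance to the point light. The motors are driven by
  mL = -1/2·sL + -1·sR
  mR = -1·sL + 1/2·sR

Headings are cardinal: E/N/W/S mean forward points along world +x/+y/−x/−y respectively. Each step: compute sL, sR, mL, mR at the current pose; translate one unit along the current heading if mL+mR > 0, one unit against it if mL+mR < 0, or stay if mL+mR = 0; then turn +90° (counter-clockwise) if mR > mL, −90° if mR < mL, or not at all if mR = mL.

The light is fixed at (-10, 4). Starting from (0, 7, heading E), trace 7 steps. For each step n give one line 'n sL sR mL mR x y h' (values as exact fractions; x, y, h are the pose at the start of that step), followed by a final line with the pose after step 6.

0 30/97 6/17 -837/1649 -219/1649 0 7 E
1 12/17 60/157 -1962/2669 -1374/2669 -1 7 N
2 5/3 15/13 -155/78 -85/78 -1 6 W
3 12/29 12/13 -426/377 18/377 0 6 S
4 30/97 6/17 -837/1649 -219/1649 0 7 E
5 12/17 60/157 -1962/2669 -1374/2669 -1 7 N
6 5/3 15/13 -155/78 -85/78 -1 6 W
final 0 6 S

n=0: pose=(0,7,E); sL=30/97, sR=6/17; mL=-837/1649, mR=-219/1649; mL+mR=-1056/1649 → advance -1; mR−mL=618/1649 → turn +1·90°
n=1: pose=(-1,7,N); sL=12/17, sR=60/157; mL=-1962/2669, mR=-1374/2669; mL+mR=-3336/2669 → advance -1; mR−mL=588/2669 → turn +1·90°
n=2: pose=(-1,6,W); sL=5/3, sR=15/13; mL=-155/78, mR=-85/78; mL+mR=-40/13 → advance -1; mR−mL=35/39 → turn +1·90°
n=3: pose=(0,6,S); sL=12/29, sR=12/13; mL=-426/377, mR=18/377; mL+mR=-408/377 → advance -1; mR−mL=444/377 → turn +1·90°
n=4: pose=(0,7,E); sL=30/97, sR=6/17; mL=-837/1649, mR=-219/1649; mL+mR=-1056/1649 → advance -1; mR−mL=618/1649 → turn +1·90°
n=5: pose=(-1,7,N); sL=12/17, sR=60/157; mL=-1962/2669, mR=-1374/2669; mL+mR=-3336/2669 → advance -1; mR−mL=588/2669 → turn +1·90°
n=6: pose=(-1,6,W); sL=5/3, sR=15/13; mL=-155/78, mR=-85/78; mL+mR=-40/13 → advance -1; mR−mL=35/39 → turn +1·90°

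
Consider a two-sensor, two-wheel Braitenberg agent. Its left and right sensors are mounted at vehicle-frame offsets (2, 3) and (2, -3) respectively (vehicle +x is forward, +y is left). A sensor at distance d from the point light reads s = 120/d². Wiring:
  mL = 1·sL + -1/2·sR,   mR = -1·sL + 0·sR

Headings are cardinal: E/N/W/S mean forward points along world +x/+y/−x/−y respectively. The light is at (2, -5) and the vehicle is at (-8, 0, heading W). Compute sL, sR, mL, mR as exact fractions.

left sensor world pos  = (-10, -3); dL² = 148
right sensor world pos = (-10, 3); dR² = 208
sL = 120/148 = 30/37
sR = 120/208 = 15/26
mL = 1·sL + -1/2·sR = 1005/1924
mR = -1·sL + 0·sR = -30/37

30/37 15/26 1005/1924 -30/37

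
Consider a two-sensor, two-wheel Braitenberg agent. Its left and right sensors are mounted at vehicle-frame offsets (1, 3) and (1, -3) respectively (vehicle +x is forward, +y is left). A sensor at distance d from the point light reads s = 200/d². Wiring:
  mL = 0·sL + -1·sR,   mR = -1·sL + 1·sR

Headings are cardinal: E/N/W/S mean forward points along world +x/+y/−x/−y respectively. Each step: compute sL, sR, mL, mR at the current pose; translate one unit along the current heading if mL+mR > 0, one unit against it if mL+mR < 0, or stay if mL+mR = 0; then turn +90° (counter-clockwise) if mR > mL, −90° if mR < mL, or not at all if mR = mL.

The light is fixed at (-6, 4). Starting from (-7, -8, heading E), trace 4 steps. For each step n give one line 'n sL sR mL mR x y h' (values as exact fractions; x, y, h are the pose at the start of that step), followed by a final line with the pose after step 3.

n=0: pose=(-7,-8,E); sL=200/81, sR=8/9; mL=-8/9, mR=-128/81; mL+mR=-200/81 → advance -1; mR−mL=-56/81 → turn -1·90°
n=1: pose=(-8,-8,S); sL=20/17, sR=100/97; mL=-100/97, mR=-240/1649; mL+mR=-20/17 → advance -1; mR−mL=1460/1649 → turn +1·90°
n=2: pose=(-8,-7,E); sL=40/13, sR=200/197; mL=-200/197, mR=-5280/2561; mL+mR=-40/13 → advance -1; mR−mL=-2680/2561 → turn -1·90°
n=3: pose=(-9,-7,S); sL=25/18, sR=10/9; mL=-10/9, mR=-5/18; mL+mR=-25/18 → advance -1; mR−mL=5/6 → turn +1·90°

0 200/81 8/9 -8/9 -128/81 -7 -8 E
1 20/17 100/97 -100/97 -240/1649 -8 -8 S
2 40/13 200/197 -200/197 -5280/2561 -8 -7 E
3 25/18 10/9 -10/9 -5/18 -9 -7 S
final -9 -6 E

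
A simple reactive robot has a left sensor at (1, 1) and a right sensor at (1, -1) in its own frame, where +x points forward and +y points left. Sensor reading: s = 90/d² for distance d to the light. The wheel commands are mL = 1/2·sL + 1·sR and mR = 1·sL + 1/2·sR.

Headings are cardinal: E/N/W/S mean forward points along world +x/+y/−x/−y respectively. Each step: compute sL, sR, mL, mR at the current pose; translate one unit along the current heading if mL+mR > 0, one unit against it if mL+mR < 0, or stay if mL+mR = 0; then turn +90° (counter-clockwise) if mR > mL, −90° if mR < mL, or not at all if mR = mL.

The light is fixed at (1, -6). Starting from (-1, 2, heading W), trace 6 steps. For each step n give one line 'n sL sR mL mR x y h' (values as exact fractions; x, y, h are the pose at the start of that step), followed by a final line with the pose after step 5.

0 45/29 1 103/58 119/58 -1 2 W
1 90/53 18/13 1539/689 1647/689 -2 2 S
2 45/34 9/4 99/34 333/136 -2 1 E
3 90/37 2 119/37 127/37 -1 1 S
4 9/5 45/13 567/130 459/130 -1 0 E
5 18/5 90/29 711/145 747/145 0 0 S
final 0 -1 E

n=0: pose=(-1,2,W); sL=45/29, sR=1; mL=103/58, mR=119/58; mL+mR=111/29 → advance +1; mR−mL=8/29 → turn +1·90°
n=1: pose=(-2,2,S); sL=90/53, sR=18/13; mL=1539/689, mR=1647/689; mL+mR=3186/689 → advance +1; mR−mL=108/689 → turn +1·90°
n=2: pose=(-2,1,E); sL=45/34, sR=9/4; mL=99/34, mR=333/136; mL+mR=729/136 → advance +1; mR−mL=-63/136 → turn -1·90°
n=3: pose=(-1,1,S); sL=90/37, sR=2; mL=119/37, mR=127/37; mL+mR=246/37 → advance +1; mR−mL=8/37 → turn +1·90°
n=4: pose=(-1,0,E); sL=9/5, sR=45/13; mL=567/130, mR=459/130; mL+mR=513/65 → advance +1; mR−mL=-54/65 → turn -1·90°
n=5: pose=(0,0,S); sL=18/5, sR=90/29; mL=711/145, mR=747/145; mL+mR=1458/145 → advance +1; mR−mL=36/145 → turn +1·90°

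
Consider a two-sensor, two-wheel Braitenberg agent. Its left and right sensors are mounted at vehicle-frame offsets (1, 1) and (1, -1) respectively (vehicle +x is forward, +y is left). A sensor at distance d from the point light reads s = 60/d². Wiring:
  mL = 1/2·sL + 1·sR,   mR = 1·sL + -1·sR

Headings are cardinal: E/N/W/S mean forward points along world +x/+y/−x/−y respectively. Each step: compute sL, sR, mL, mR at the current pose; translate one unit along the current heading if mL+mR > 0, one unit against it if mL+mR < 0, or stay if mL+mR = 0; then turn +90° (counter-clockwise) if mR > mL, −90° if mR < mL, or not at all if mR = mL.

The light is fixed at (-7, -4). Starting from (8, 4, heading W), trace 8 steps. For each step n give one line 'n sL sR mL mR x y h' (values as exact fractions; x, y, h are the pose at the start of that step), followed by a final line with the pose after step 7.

n=0: pose=(8,4,W); sL=12/49, sR=60/277; mL=4602/13573, mR=384/13573; mL+mR=18/49 → advance +1; mR−mL=-4218/13573 → turn -1·90°
n=1: pose=(7,4,N); sL=6/25, sR=10/51; mL=403/1275, mR=56/1275; mL+mR=9/25 → advance +1; mR−mL=-347/1275 → turn -1·90°
n=2: pose=(7,5,E); sL=12/65, sR=60/289; mL=5634/18785, mR=-432/18785; mL+mR=18/65 → advance +1; mR−mL=-6066/18785 → turn -1·90°
n=3: pose=(8,5,S); sL=3/16, sR=3/13; mL=135/416, mR=-9/208; mL+mR=9/32 → advance +1; mR−mL=-153/416 → turn -1·90°
n=4: pose=(8,4,W); sL=12/49, sR=60/277; mL=4602/13573, mR=384/13573; mL+mR=18/49 → advance +1; mR−mL=-4218/13573 → turn -1·90°
n=5: pose=(7,4,N); sL=6/25, sR=10/51; mL=403/1275, mR=56/1275; mL+mR=9/25 → advance +1; mR−mL=-347/1275 → turn -1·90°
n=6: pose=(7,5,E); sL=12/65, sR=60/289; mL=5634/18785, mR=-432/18785; mL+mR=18/65 → advance +1; mR−mL=-6066/18785 → turn -1·90°
n=7: pose=(8,5,S); sL=3/16, sR=3/13; mL=135/416, mR=-9/208; mL+mR=9/32 → advance +1; mR−mL=-153/416 → turn -1·90°

0 12/49 60/277 4602/13573 384/13573 8 4 W
1 6/25 10/51 403/1275 56/1275 7 4 N
2 12/65 60/289 5634/18785 -432/18785 7 5 E
3 3/16 3/13 135/416 -9/208 8 5 S
4 12/49 60/277 4602/13573 384/13573 8 4 W
5 6/25 10/51 403/1275 56/1275 7 4 N
6 12/65 60/289 5634/18785 -432/18785 7 5 E
7 3/16 3/13 135/416 -9/208 8 5 S
final 8 4 W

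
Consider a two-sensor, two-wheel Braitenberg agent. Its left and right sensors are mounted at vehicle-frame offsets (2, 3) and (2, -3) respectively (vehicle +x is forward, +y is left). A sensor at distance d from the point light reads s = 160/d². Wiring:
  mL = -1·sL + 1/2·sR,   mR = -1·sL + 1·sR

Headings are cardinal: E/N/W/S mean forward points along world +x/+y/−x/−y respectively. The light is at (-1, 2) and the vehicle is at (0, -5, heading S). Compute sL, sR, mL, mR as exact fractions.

160/97 32/17 -1168/1649 384/1649

left sensor world pos  = (3, -7); dL² = 97
right sensor world pos = (-3, -7); dR² = 85
sL = 160/97 = 160/97
sR = 160/85 = 32/17
mL = -1·sL + 1/2·sR = -1168/1649
mR = -1·sL + 1·sR = 384/1649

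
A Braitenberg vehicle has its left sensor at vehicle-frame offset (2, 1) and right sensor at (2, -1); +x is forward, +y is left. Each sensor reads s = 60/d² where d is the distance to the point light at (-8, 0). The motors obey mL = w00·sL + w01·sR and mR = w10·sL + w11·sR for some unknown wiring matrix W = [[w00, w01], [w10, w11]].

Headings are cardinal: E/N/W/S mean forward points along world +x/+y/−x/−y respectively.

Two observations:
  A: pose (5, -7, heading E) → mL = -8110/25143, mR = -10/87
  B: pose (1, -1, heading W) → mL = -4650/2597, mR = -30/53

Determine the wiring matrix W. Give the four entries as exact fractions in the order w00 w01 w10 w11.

-1/2 -1 -1/2 0

obs A: pose=(5,-7,E) → sL=20/87, sR=60/289, mL=-8110/25143, mR=-10/87
obs B: pose=(1,-1,W) → sL=60/53, sR=60/49, mL=-4650/2597, mR=-30/53
sensor matrix S = [[20/87, 60/289], [60/53, 60/49]]; det S = 1011200/21765457
solve [mL_A; mL_B] = S·[w00; w01] and [mR_A; mR_B] = S·[w10; w11]:
  w00 = -1/2, w01 = -1, w10 = -1/2, w11 = 0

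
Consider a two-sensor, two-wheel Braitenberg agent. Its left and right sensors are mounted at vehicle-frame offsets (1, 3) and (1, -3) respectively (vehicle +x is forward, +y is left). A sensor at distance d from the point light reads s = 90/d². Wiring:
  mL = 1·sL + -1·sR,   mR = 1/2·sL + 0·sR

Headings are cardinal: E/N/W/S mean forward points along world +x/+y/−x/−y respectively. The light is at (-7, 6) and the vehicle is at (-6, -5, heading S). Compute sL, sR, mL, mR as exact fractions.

9/16 45/74 -27/592 9/32

left sensor world pos  = (-3, -6); dL² = 160
right sensor world pos = (-9, -6); dR² = 148
sL = 90/160 = 9/16
sR = 90/148 = 45/74
mL = 1·sL + -1·sR = -27/592
mR = 1/2·sL + 0·sR = 9/32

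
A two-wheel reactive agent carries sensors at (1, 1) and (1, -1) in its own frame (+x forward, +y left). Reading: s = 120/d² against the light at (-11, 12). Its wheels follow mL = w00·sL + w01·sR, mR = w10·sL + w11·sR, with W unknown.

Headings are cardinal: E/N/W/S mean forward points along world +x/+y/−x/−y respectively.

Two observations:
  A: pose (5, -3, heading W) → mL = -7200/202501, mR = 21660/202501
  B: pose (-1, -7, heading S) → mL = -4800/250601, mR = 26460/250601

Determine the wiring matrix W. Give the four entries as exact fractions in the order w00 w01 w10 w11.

obs A: pose=(5,-3,W) → sL=120/481, sR=120/421, mL=-7200/202501, mR=21660/202501
obs B: pose=(-1,-7,S) → sL=120/521, sR=120/481, mL=-4800/250601, mR=26460/250601
sensor matrix S = [[120/481, 120/421], [120/521, 120/481]]; det S = -173088000/50746953101
solve [mL_A; mL_B] = S·[w00; w01] and [mR_A; mR_B] = S·[w10; w11]:
  w00 = 1, w01 = -1, w10 = 1, w11 = -1/2

1 -1 1 -1/2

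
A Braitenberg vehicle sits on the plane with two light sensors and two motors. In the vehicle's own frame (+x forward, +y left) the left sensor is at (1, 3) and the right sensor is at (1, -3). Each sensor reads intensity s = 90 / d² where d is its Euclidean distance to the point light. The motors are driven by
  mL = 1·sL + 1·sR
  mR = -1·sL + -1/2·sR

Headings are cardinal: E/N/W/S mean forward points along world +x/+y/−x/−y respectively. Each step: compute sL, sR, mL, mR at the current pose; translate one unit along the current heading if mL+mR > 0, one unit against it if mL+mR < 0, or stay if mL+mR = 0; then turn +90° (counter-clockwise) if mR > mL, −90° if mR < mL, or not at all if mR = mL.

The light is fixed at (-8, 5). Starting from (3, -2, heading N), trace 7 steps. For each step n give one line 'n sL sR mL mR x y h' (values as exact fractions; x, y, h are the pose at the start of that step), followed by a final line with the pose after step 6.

0 9/10 45/116 747/580 -1269/1160 3 -2 N
1 10/17 2/5 84/85 -67/85 3 -1 E
2 45/137 9/13 1818/1781 -2403/3562 4 -1 S
3 90/221 90/137 32220/30277 -22275/30277 4 -2 W
4 9/10 45/116 747/580 -1269/1160 3 -2 N
5 10/17 2/5 84/85 -67/85 3 -1 E
6 45/137 9/13 1818/1781 -2403/3562 4 -1 S
final 4 -2 W

n=0: pose=(3,-2,N); sL=9/10, sR=45/116; mL=747/580, mR=-1269/1160; mL+mR=45/232 → advance +1; mR−mL=-2763/1160 → turn -1·90°
n=1: pose=(3,-1,E); sL=10/17, sR=2/5; mL=84/85, mR=-67/85; mL+mR=1/5 → advance +1; mR−mL=-151/85 → turn -1·90°
n=2: pose=(4,-1,S); sL=45/137, sR=9/13; mL=1818/1781, mR=-2403/3562; mL+mR=9/26 → advance +1; mR−mL=-6039/3562 → turn -1·90°
n=3: pose=(4,-2,W); sL=90/221, sR=90/137; mL=32220/30277, mR=-22275/30277; mL+mR=45/137 → advance +1; mR−mL=-54495/30277 → turn -1·90°
n=4: pose=(3,-2,N); sL=9/10, sR=45/116; mL=747/580, mR=-1269/1160; mL+mR=45/232 → advance +1; mR−mL=-2763/1160 → turn -1·90°
n=5: pose=(3,-1,E); sL=10/17, sR=2/5; mL=84/85, mR=-67/85; mL+mR=1/5 → advance +1; mR−mL=-151/85 → turn -1·90°
n=6: pose=(4,-1,S); sL=45/137, sR=9/13; mL=1818/1781, mR=-2403/3562; mL+mR=9/26 → advance +1; mR−mL=-6039/3562 → turn -1·90°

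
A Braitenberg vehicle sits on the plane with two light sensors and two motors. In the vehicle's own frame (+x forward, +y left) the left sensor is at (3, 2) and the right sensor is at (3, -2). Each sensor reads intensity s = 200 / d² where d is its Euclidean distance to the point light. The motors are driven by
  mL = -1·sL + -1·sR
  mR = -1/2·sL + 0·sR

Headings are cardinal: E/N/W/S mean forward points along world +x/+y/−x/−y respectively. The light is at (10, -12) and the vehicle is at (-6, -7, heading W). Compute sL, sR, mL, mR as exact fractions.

left sensor world pos  = (-9, -9); dL² = 370
right sensor world pos = (-9, -5); dR² = 410
sL = 200/370 = 20/37
sR = 200/410 = 20/41
mL = -1·sL + -1·sR = -1560/1517
mR = -1/2·sL + 0·sR = -10/37

20/37 20/41 -1560/1517 -10/37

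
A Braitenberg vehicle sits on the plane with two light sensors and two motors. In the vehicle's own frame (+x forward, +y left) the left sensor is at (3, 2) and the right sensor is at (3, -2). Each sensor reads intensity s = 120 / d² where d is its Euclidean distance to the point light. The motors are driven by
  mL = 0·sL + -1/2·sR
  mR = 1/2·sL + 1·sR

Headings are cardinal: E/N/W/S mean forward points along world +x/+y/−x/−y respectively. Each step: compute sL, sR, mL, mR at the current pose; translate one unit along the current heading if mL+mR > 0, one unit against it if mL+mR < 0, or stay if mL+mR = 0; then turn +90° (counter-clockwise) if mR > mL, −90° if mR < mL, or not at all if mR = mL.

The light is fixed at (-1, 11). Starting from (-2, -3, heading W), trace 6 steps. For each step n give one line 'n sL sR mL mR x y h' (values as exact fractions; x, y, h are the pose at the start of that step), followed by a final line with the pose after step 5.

n=0: pose=(-2,-3,W); sL=15/34, sR=3/4; mL=-3/8, mR=33/34; mL+mR=81/136 → advance +1; mR−mL=183/136 → turn +1·90°
n=1: pose=(-3,-3,S); sL=120/289, sR=24/61; mL=-12/61, mR=10596/17629; mL+mR=7128/17629 → advance +1; mR−mL=14064/17629 → turn +1·90°
n=2: pose=(-3,-4,E); sL=12/17, sR=12/29; mL=-6/29, mR=378/493; mL+mR=276/493 → advance +1; mR−mL=480/493 → turn +1·90°
n=3: pose=(-2,-4,N); sL=40/51, sR=24/29; mL=-12/29, mR=1804/1479; mL+mR=1192/1479 → advance +1; mR−mL=2416/1479 → turn +1·90°
n=4: pose=(-2,-3,W); sL=15/34, sR=3/4; mL=-3/8, mR=33/34; mL+mR=81/136 → advance +1; mR−mL=183/136 → turn +1·90°
n=5: pose=(-3,-3,S); sL=120/289, sR=24/61; mL=-12/61, mR=10596/17629; mL+mR=7128/17629 → advance +1; mR−mL=14064/17629 → turn +1·90°

0 15/34 3/4 -3/8 33/34 -2 -3 W
1 120/289 24/61 -12/61 10596/17629 -3 -3 S
2 12/17 12/29 -6/29 378/493 -3 -4 E
3 40/51 24/29 -12/29 1804/1479 -2 -4 N
4 15/34 3/4 -3/8 33/34 -2 -3 W
5 120/289 24/61 -12/61 10596/17629 -3 -3 S
final -3 -4 E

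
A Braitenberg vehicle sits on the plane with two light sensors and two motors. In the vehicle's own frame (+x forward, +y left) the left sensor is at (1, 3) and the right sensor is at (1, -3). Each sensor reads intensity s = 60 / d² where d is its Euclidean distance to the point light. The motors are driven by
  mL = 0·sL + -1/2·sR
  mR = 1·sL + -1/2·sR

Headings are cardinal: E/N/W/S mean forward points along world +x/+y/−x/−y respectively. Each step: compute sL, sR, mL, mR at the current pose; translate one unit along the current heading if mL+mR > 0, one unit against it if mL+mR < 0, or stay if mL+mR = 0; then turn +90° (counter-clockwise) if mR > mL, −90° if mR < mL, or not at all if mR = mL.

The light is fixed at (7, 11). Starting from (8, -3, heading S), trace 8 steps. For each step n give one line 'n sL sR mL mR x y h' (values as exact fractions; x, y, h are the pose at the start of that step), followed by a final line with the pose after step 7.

0 60/241 60/229 -30/229 6510/55189 8 -3 S
1 15/26 3/13 -3/26 6/13 8 -2 E
2 12/29 60/169 -30/169 1158/4901 9 -2 N
3 30/113 30/41 -15/41 -465/4633 9 -1 W
4 12/41 60/169 -30/169 798/6929 10 -1 S
5 3/4 15/53 -15/106 129/212 10 0 E
6 60/101 60/149 -30/149 5910/15049 11 0 N
7 30/89 30/29 -15/29 -465/2581 11 1 W
final 12 1 S

n=0: pose=(8,-3,S); sL=60/241, sR=60/229; mL=-30/229, mR=6510/55189; mL+mR=-720/55189 → advance -1; mR−mL=60/241 → turn +1·90°
n=1: pose=(8,-2,E); sL=15/26, sR=3/13; mL=-3/26, mR=6/13; mL+mR=9/26 → advance +1; mR−mL=15/26 → turn +1·90°
n=2: pose=(9,-2,N); sL=12/29, sR=60/169; mL=-30/169, mR=1158/4901; mL+mR=288/4901 → advance +1; mR−mL=12/29 → turn +1·90°
n=3: pose=(9,-1,W); sL=30/113, sR=30/41; mL=-15/41, mR=-465/4633; mL+mR=-2160/4633 → advance -1; mR−mL=30/113 → turn +1·90°
n=4: pose=(10,-1,S); sL=12/41, sR=60/169; mL=-30/169, mR=798/6929; mL+mR=-432/6929 → advance -1; mR−mL=12/41 → turn +1·90°
n=5: pose=(10,0,E); sL=3/4, sR=15/53; mL=-15/106, mR=129/212; mL+mR=99/212 → advance +1; mR−mL=3/4 → turn +1·90°
n=6: pose=(11,0,N); sL=60/101, sR=60/149; mL=-30/149, mR=5910/15049; mL+mR=2880/15049 → advance +1; mR−mL=60/101 → turn +1·90°
n=7: pose=(11,1,W); sL=30/89, sR=30/29; mL=-15/29, mR=-465/2581; mL+mR=-1800/2581 → advance -1; mR−mL=30/89 → turn +1·90°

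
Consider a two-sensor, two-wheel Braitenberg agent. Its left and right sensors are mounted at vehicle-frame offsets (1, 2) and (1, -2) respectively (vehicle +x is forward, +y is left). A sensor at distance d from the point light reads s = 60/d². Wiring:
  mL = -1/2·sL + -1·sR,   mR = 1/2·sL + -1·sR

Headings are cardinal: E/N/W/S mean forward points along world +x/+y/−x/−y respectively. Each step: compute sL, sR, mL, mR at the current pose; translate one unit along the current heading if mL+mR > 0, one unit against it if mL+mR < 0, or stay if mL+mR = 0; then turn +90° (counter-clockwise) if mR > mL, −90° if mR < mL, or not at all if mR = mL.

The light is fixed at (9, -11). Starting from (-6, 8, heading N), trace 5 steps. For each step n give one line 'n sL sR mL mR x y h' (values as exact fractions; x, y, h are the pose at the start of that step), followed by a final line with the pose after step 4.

0 60/689 60/569 -58410/392041 -24270/392041 -6 8 N
1 15/128 15/164 -1575/10496 -345/10496 -6 7 W
2 60/433 12/109 -8466/47197 -1926/47197 -5 7 S
3 6/61 30/229 -2517/13969 -1143/13969 -5 8 E
4 60/689 60/569 -58410/392041 -24270/392041 -6 8 N
final -6 7 W

n=0: pose=(-6,8,N); sL=60/689, sR=60/569; mL=-58410/392041, mR=-24270/392041; mL+mR=-120/569 → advance -1; mR−mL=60/689 → turn +1·90°
n=1: pose=(-6,7,W); sL=15/128, sR=15/164; mL=-1575/10496, mR=-345/10496; mL+mR=-15/82 → advance -1; mR−mL=15/128 → turn +1·90°
n=2: pose=(-5,7,S); sL=60/433, sR=12/109; mL=-8466/47197, mR=-1926/47197; mL+mR=-24/109 → advance -1; mR−mL=60/433 → turn +1·90°
n=3: pose=(-5,8,E); sL=6/61, sR=30/229; mL=-2517/13969, mR=-1143/13969; mL+mR=-60/229 → advance -1; mR−mL=6/61 → turn +1·90°
n=4: pose=(-6,8,N); sL=60/689, sR=60/569; mL=-58410/392041, mR=-24270/392041; mL+mR=-120/569 → advance -1; mR−mL=60/689 → turn +1·90°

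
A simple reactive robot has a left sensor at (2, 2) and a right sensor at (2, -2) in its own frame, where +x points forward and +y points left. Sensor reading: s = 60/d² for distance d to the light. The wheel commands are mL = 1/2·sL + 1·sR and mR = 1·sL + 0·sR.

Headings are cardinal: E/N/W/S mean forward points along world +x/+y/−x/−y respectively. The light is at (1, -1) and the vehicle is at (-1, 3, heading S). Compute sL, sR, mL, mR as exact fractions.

15 3 21/2 15

left sensor world pos  = (1, 1); dL² = 4
right sensor world pos = (-3, 1); dR² = 20
sL = 60/4 = 15
sR = 60/20 = 3
mL = 1/2·sL + 1·sR = 21/2
mR = 1·sL + 0·sR = 15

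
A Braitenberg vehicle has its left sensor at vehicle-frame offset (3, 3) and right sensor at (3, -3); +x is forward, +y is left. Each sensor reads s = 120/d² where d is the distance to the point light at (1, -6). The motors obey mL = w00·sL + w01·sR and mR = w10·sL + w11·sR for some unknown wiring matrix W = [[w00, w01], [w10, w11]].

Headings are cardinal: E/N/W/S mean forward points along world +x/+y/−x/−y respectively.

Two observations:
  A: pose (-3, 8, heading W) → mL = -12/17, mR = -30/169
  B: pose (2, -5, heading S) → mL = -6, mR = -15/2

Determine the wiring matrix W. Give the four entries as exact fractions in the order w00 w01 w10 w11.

-1 0 0 -1/2

obs A: pose=(-3,8,W) → sL=12/17, sR=60/169, mL=-12/17, mR=-30/169
obs B: pose=(2,-5,S) → sL=6, sR=15, mL=-6, mR=-15/2
sensor matrix S = [[12/17, 60/169], [6, 15]]; det S = 24300/2873
solve [mL_A; mL_B] = S·[w00; w01] and [mR_A; mR_B] = S·[w10; w11]:
  w00 = -1, w01 = 0, w10 = 0, w11 = -1/2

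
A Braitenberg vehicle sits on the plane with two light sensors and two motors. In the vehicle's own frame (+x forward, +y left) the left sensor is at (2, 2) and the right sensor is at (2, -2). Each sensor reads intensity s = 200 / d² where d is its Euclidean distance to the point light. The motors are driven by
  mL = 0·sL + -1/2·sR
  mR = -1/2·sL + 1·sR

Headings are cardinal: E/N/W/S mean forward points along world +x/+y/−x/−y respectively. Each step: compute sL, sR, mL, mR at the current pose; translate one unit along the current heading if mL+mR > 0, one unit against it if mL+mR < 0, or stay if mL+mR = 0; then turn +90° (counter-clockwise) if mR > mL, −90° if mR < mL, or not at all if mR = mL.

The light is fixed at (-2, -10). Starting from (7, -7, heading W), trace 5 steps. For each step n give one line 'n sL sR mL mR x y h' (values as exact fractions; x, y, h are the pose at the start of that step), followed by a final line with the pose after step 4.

n=0: pose=(7,-7,W); sL=4, sR=100/37; mL=-50/37, mR=26/37; mL+mR=-24/37 → advance -1; mR−mL=76/37 → turn +1·90°
n=1: pose=(8,-7,S); sL=40/29, sR=40/13; mL=-20/13, mR=900/377; mL+mR=320/377 → advance +1; mR−mL=1480/377 → turn +1·90°
n=2: pose=(8,-8,E); sL=5/4, sR=25/18; mL=-25/36, mR=55/72; mL+mR=5/72 → advance +1; mR−mL=35/24 → turn +1·90°
n=3: pose=(9,-8,N); sL=200/97, sR=40/37; mL=-20/37, mR=180/3589; mL+mR=-1760/3589 → advance -1; mR−mL=2120/3589 → turn +1·90°
n=4: pose=(9,-9,W); sL=100/41, sR=20/9; mL=-10/9, mR=370/369; mL+mR=-40/369 → advance -1; mR−mL=260/123 → turn +1·90°

0 4 100/37 -50/37 26/37 7 -7 W
1 40/29 40/13 -20/13 900/377 8 -7 S
2 5/4 25/18 -25/36 55/72 8 -8 E
3 200/97 40/37 -20/37 180/3589 9 -8 N
4 100/41 20/9 -10/9 370/369 9 -9 W
final 10 -9 S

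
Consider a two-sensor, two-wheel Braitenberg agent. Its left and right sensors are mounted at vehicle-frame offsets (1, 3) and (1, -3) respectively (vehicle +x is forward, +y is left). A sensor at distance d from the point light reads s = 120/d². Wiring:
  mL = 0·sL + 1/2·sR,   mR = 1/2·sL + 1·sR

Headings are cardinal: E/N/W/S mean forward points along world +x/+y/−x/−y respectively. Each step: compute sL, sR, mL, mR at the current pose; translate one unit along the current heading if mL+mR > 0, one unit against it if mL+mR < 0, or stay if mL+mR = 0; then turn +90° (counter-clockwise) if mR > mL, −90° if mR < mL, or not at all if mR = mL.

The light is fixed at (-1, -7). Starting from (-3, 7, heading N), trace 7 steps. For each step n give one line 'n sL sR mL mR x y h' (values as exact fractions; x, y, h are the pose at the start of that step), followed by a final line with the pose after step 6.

0 12/25 60/113 30/113 2178/2825 -3 7 N
1 40/51 40/111 20/111 1420/1887 -3 8 W
2 30/49 15/29 15/58 1170/1421 -4 8 S
3 120/293 24/25 12/25 8532/7325 -4 7 E
4 12/25 60/113 30/113 2178/2825 -3 7 N
5 40/51 40/111 20/111 1420/1887 -3 8 W
6 30/49 15/29 15/58 1170/1421 -4 8 S
final -4 7 E

n=0: pose=(-3,7,N); sL=12/25, sR=60/113; mL=30/113, mR=2178/2825; mL+mR=2928/2825 → advance +1; mR−mL=1428/2825 → turn +1·90°
n=1: pose=(-3,8,W); sL=40/51, sR=40/111; mL=20/111, mR=1420/1887; mL+mR=1760/1887 → advance +1; mR−mL=360/629 → turn +1·90°
n=2: pose=(-4,8,S); sL=30/49, sR=15/29; mL=15/58, mR=1170/1421; mL+mR=3075/2842 → advance +1; mR−mL=1605/2842 → turn +1·90°
n=3: pose=(-4,7,E); sL=120/293, sR=24/25; mL=12/25, mR=8532/7325; mL+mR=12048/7325 → advance +1; mR−mL=5016/7325 → turn +1·90°
n=4: pose=(-3,7,N); sL=12/25, sR=60/113; mL=30/113, mR=2178/2825; mL+mR=2928/2825 → advance +1; mR−mL=1428/2825 → turn +1·90°
n=5: pose=(-3,8,W); sL=40/51, sR=40/111; mL=20/111, mR=1420/1887; mL+mR=1760/1887 → advance +1; mR−mL=360/629 → turn +1·90°
n=6: pose=(-4,8,S); sL=30/49, sR=15/29; mL=15/58, mR=1170/1421; mL+mR=3075/2842 → advance +1; mR−mL=1605/2842 → turn +1·90°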